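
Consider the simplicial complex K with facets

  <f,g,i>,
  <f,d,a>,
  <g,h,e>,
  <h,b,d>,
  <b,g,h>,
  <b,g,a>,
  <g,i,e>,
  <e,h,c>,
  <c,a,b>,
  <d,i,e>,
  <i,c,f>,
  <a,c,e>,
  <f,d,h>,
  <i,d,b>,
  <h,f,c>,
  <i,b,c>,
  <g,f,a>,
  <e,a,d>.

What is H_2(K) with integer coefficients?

H_2 ≅ Z.

K has 9 vertices, 27 edges, 18 triangles.
rank ∂_2 = 17, rank ∂_3 = 0 ⇒ b_2 = 18 − 17 − 0 = 1. So H_2 = Z.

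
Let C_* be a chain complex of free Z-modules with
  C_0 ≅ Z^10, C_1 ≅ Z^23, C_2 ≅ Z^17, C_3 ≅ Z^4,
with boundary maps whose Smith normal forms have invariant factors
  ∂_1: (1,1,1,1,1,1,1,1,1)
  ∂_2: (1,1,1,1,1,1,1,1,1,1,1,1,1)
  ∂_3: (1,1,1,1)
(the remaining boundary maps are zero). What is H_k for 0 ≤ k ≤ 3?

H_0: b_0 = 10 − 0 − 9 = 1; torsion from ∂_1 factors > 1: none. So H_0 ≅ Z.
H_1: b_1 = 23 − 9 − 13 = 1; torsion from ∂_2 factors > 1: none. So H_1 ≅ Z.
H_2: b_2 = 17 − 13 − 4 = 0; torsion from ∂_3 factors > 1: none. So H_2 ≅ 0.
H_3: b_3 = 4 − 4 − 0 = 0; torsion from ∂_4 factors > 1: none. So H_3 ≅ 0.

H_0 ≅ Z,  H_1 ≅ Z,  H_2 = 0,  H_3 = 0.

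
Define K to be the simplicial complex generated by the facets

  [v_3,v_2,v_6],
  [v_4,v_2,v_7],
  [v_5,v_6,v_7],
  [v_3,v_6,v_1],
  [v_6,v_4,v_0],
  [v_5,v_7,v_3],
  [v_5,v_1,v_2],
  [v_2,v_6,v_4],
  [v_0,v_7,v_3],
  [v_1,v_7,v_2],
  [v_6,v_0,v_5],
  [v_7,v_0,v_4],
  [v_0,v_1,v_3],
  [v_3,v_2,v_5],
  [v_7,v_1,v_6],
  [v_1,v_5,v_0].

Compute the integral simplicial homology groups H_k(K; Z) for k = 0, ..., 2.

H_0 = Z,  H_1 = Z^2,  H_2 = Z.

K has 8 vertices, 24 edges, 16 triangles.
rank ∂_0 = 0, rank ∂_1 = 7 ⇒ b_0 = 8 − 0 − 7 = 1; all invariant factors of ∂_1 are 1 so no torsion. So H_0 ≅ Z.
rank ∂_1 = 7, rank ∂_2 = 15 ⇒ b_1 = 24 − 7 − 15 = 2; all invariant factors of ∂_2 are 1 so no torsion. So H_1 ≅ Z^2.
rank ∂_2 = 15, rank ∂_3 = 0 ⇒ b_2 = 16 − 15 − 0 = 1. So H_2 ≅ Z.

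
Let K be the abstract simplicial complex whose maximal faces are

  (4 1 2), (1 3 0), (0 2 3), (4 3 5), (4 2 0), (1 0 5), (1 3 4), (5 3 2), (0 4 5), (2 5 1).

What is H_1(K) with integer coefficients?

Order the vertices as 0 < 1 < 2 < 3 < 4 < 5. Listing each simplex with vertices in this order, K has dimension 2 with simplices:

  0-simplices (6): [0], [1], [2], [3], [4], [5]
  1-simplices (15): [0,1], [0,2], [0,3], [0,4], [0,5], [1,2], [1,3], [1,4], [1,5], [2,3], [2,4], [2,5], [3,4], [3,5], [4,5]
  2-simplices (10): [0,1,3], [0,1,5], [0,2,3], [0,2,4], [0,4,5], [1,2,4], [1,2,5], [1,3,4], [2,3,5], [3,4,5]

giving chain groups C_0 ≅ Z^6, C_1 ≅ Z^15, C_2 ≅ Z^10.

Boundary ∂_1: C_1 → C_0 maps an edge to its endpoints' difference, ∂[p,q] = q − p.
The resulting 6×15 matrix has rank 5, and its Smith normal form has invariant factors (1,1,1,1,1).

∂_2: C_2 → C_1 sends each 2-simplex [p,q,r] to [q,r] − [p,r] + [p,q]. For instance
  ∂[1,2,5] = [2,5] − [1,5] + [1,2],
  ∂[1,3,4] = [3,4] − [1,4] + [1,3].
As a 15×10 matrix over Z this has rank 10, with invariant factors (1,1,1,1,1,1,1,1,1,2).

Now H_k = ker ∂_k / im ∂_{k+1}, so:

  H_1: rank ker ∂_1 − rank ∂_2 = (15 − 5) − 10 = 0, and ∂_2 has invariant factor 2 > 1, so H_1 = Z/2.

(K is a triangulation of the real projective plane RP^2.)

H_1 = Z/2.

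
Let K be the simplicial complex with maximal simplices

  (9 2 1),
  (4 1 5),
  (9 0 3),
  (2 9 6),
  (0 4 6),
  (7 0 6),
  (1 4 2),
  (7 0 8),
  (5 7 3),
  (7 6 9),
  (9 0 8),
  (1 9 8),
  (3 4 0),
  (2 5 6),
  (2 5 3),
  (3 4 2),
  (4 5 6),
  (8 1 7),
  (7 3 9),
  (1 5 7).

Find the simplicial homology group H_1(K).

Order the vertices as 0 < 1 < 2 < 3 < 4 < 5 < 6 < 7 < 8 < 9. Listing each simplex with vertices in this order, K has dimension 2 with simplices:

  0-simplices (10): [0], [1], [2], [3], [4], [5], [6], [7], [8], [9]
  1-simplices (30): (30 of them)
  2-simplices (20): (20 of them)

giving chain groups C_0 ≅ Z^10, C_1 ≅ Z^30, C_2 ≅ Z^20.

Boundary ∂_1: C_1 → C_0 is given by ∂[p,q] = [q] − [p].
The 10×30 boundary matrix has rank 9 and Smith normal form diag(1,1,1,1,1,1,1,1,1).

The boundary map ∂_2: C_2 → C_1 acts by ∂[p,q,r] = [q,r] − [p,r] + [p,q]. For instance
  ∂[1,4,5] = [4,5] − [1,5] + [1,4],
  ∂[1,8,9] = [8,9] − [1,9] + [1,8].
The resulting 30×20 matrix has rank 20, and its Smith normal form has invariant factors (1,1,1,1,1,1,1,1,1,1,1,1,1,1,1,1,1,1,1,2).

Reading off H_k = ker ∂_k / im ∂_{k+1}:

  H_1: rank ker ∂_1 − rank ∂_2 = (30 − 9) − 20 = 1, and ∂_2 has invariant factor 2 > 1, so H_1 ≅ Z × Z/2.

H_1 ≅ Z × Z/2.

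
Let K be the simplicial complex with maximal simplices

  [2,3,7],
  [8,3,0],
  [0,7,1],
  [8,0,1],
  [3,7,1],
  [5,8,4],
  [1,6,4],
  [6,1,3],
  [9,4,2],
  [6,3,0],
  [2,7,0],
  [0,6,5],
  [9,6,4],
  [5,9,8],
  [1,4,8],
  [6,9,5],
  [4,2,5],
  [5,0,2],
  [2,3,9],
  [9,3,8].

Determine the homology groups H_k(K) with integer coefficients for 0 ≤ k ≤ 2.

Order the vertices as 0 < 1 < 2 < 3 < 4 < 5 < 6 < 7 < 8 < 9. Listing each simplex with vertices in this order, K has dimension 2 with simplices:

  0-simplices (10): [0], [1], [2], [3], [4], [5], [6], [7], [8], [9]
  1-simplices (30): (30 of them)
  2-simplices (20): (20 of them)

Hence C_0 ≅ Z^10, C_1 ≅ Z^30, C_2 ≅ Z^20.

Boundary ∂_1: C_1 → C_0 maps an edge to its endpoints' difference, ∂[p,q] = q − p.
As a 10×30 matrix over Z this has rank 9, with invariant factors (1,1,1,1,1,1,1,1,1).

Boundary ∂_2: C_2 → C_1 sends each 2-simplex [p,q,r] to [q,r] − [p,r] + [p,q]. For instance
  ∂[1,4,6] = [4,6] − [1,6] + [1,4],
  ∂[2,4,9] = [4,9] − [2,9] + [2,4].
This gives a 30×20 integer matrix of rank 20; reducing to Smith normal form yields diagonal entries (1,1,1,1,1,1,1,1,1,1,1,1,1,1,1,1,1,1,1,2).

Now H_k = ker ∂_k / im ∂_{k+1}, so:

  H_0: rank C_0 − rank ∂_1 = 10 − 9 = 1, and the invariant factors of ∂_1 are all 1, so H_0 = Z.
  H_1: rank ker ∂_1 − rank ∂_2 = (30 − 9) − 20 = 1, and ∂_2 has invariant factor 2 > 1, so H_1 = Z ⊕ Z/2Z.
  H_2: rank ker ∂_2 − rank ∂_3 = (20 − 20) − 0 = 0, and there is no ∂_3, so H_2 = 0.

As a check, the Euler characteristic is 10 − 30 + 20 = 0, which agrees with 1 − 1 + 0 = 0.
(K is a triangulation of the Klein bottle.)

H_0 = Z,  H_1 = Z ⊕ Z/2Z,  H_2 = 0.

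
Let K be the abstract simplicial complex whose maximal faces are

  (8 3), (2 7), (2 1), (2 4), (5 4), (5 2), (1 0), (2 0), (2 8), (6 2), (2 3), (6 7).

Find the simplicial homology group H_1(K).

H_1 = Z^4.

Fix the vertex order 0 < 1 < 2 < 3 < 4 < 5 < 6 < 7 < 8 and write every simplex with vertices in increasing order. Then dim K = 1 and the simplices of K are:

  0-simplices (9): [0], [1], [2], [3], [4], [5], [6], [7], [8]
  1-simplices (12): [0,1], [0,2], [1,2], [2,3], [2,4], [2,5], [2,6], [2,7], [2,8], [3,8], [4,5], [6,7]

Hence C_0 ≅ Z^9, C_1 ≅ Z^12.

∂_1: C_1 → C_0 maps an edge to its endpoints' difference, ∂[p,q] = q − p. For instance
  ∂[2,5] = [5] − [2].
The resulting 9×12 matrix has rank 8, and its Smith normal form has invariant factors (1,1,1,1,1,1,1,1).

From H_k ≅ ker(∂_k) / im(∂_{k+1}) we obtain:

  H_1: rank ker ∂_1 − rank ∂_2 = (12 − 8) − 0 = 4, and there is no ∂_2, so H_1 = Z^4.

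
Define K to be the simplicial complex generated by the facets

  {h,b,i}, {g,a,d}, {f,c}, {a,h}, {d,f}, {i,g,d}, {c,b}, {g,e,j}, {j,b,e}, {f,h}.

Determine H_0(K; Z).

We work with the vertex ordering a < b < c < d < e < f < g < h < i < j. The simplices of K, each written with vertices in increasing order, are:

  0-simplices (10): a, b, c, d, e, f, g, h, i, j
  1-simplices (18): ad, ag, ah, bc, be, bh, bi, bj, cf, df, dg, di, eg, ej, fh, gi, gj, hi
  2-simplices (5): adg, bej, bhi, dgi, egj

giving chain groups C_0 ≅ Z^10, C_1 ≅ Z^18, C_2 ≅ Z^5.

The boundary map ∂_1: C_1 → C_0 maps an edge to its endpoints' difference, ∂[p,q] = q − p.
As a 10×18 matrix over Z this has rank 9, with invariant factors (1,1,1,1,1,1,1,1,1).

∂_2: C_2 → C_1 maps a triangle to the signed sum of its edges. For instance
  ∂bhi = hi − bi + bh,
  ∂dgi = gi − di + dg.
This gives a 18×5 integer matrix of rank 5; reducing to Smith normal form yields diagonal entries (1,1,1,1,1).

Now H_k = ker ∂_k / im ∂_{k+1}, so:

  H_0: rank C_0 − rank ∂_1 = 10 − 9 = 1, and the invariant factors of ∂_1 are all 1, so H_0 = Z.

H_0 = Z.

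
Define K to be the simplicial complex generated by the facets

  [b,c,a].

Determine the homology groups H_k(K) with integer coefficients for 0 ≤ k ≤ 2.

Take the total order a < b < c on the vertex set. Then K (dimension 2) consists of the simplices:

  0-simplices (3): a, b, c
  1-simplices (3): ab, ac, bc
  2-simplices (1): abc

giving chain groups C_0 ≅ Z^3, C_1 ≅ Z^3, C_2 ≅ Z^1.

∂_1: C_1 → C_0 maps an edge to its endpoints' difference, ∂[p,q] = q − p. For instance
  ∂bc = c − b.
As a 3×3 matrix over Z this has rank 2, with invariant factors (1,1).

Boundary ∂_2: C_2 → C_1 acts by ∂[p,q,r] = [q,r] − [p,r] + [p,q]. For instance
  ∂abc = bc − ac + ab.
This gives a 3×1 integer matrix of rank 1; reducing to Smith normal form yields diagonal entries (1).

Now H_k = ker ∂_k / im ∂_{k+1}, so:

  H_0: rank C_0 − rank ∂_1 = 3 − 2 = 1, and the invariant factors of ∂_1 are all 1, so H_0 = Z.
  H_1: rank ker ∂_1 − rank ∂_2 = (3 − 2) − 1 = 0, and the invariant factors of ∂_2 are all 1, so H_1 = 0.
  H_2: rank ker ∂_2 − rank ∂_3 = (1 − 1) − 0 = 0, and there is no ∂_3, so H_2 = 0.

As a check, the Euler characteristic is 3 − 3 + 1 = 1, which agrees with 1 − 0 + 0 = 1.

H_0 ≅ Z,  H_1 = 0,  H_2 = 0.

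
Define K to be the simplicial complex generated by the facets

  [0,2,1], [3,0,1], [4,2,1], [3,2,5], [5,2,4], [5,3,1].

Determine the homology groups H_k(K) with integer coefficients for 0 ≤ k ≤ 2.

H_0 = Z,  H_1 = Z,  H_2 = 0.

Take the total order 0 < 1 < 2 < 3 < 4 < 5 on the vertex set. Then K (dimension 2) consists of the simplices:

  0-simplices (6): [0], [1], [2], [3], [4], [5]
  1-simplices (12): [0,1], [0,2], [0,3], [1,2], [1,3], [1,4], [1,5], [2,3], [2,4], [2,5], [3,5], [4,5]
  2-simplices (6): [0,1,2], [0,1,3], [1,2,4], [1,3,5], [2,3,5], [2,4,5]

giving chain groups C_0 ≅ Z^6, C_1 ≅ Z^12, C_2 ≅ Z^6.

The boundary map ∂_1: C_1 → C_0 maps an edge to its endpoints' difference, ∂[p,q] = q − p.
As a 6×12 matrix over Z this has rank 5, with invariant factors (1,1,1,1,1).

∂_2: C_2 → C_1 acts by ∂[p,q,r] = [q,r] − [p,r] + [p,q]. For instance
  ∂[1,3,5] = [3,5] − [1,5] + [1,3],
  ∂[2,4,5] = [4,5] − [2,5] + [2,4].
This gives a 12×6 integer matrix of rank 6; reducing to Smith normal form yields diagonal entries (1,1,1,1,1,1).

Reading off H_k = ker ∂_k / im ∂_{k+1}:

  H_0: rank C_0 − rank ∂_1 = 6 − 5 = 1, and the invariant factors of ∂_1 are all 1, so H_0 ≅ Z.
  H_1: rank ker ∂_1 − rank ∂_2 = (12 − 5) − 6 = 1, and the invariant factors of ∂_2 are all 1, so H_1 ≅ Z.
  H_2: rank ker ∂_2 − rank ∂_3 = (6 − 6) − 0 = 0, and there is no ∂_3, so H_2 ≅ 0.

As a check, the Euler characteristic is 6 − 12 + 6 = 0, which agrees with 1 − 1 + 0 = 0.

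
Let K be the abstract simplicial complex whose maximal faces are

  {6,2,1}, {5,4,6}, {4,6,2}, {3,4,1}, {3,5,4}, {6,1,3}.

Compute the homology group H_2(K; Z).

H_2 = 0.

K has 6 vertices, 12 edges, 6 triangles.
rank ∂_2 = 6, rank ∂_3 = 0 ⇒ b_2 = 6 − 6 − 0 = 0. So H_2 ≅ 0.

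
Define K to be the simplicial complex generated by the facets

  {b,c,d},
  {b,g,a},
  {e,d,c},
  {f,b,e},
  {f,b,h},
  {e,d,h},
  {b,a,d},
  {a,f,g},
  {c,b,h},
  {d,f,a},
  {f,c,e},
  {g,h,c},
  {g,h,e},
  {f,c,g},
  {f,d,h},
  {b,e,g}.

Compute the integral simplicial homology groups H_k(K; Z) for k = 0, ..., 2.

H_0 = Z,  H_1 = Z^2,  H_2 = Z.

We work with the vertex ordering a < b < c < d < e < f < g < h. The simplices of K, each written with vertices in increasing order, are:

  0-simplices (8): a, b, c, d, e, f, g, h
  1-simplices (24): ab, ad, af, ag, bc, bd, be, bf, bg, bh, cd, ce, cf, cg, ch, de, df, dh, ef, eg, eh, fg, fh, gh
  2-simplices (16): abd, abg, adf, afg, bcd, bch, bef, beg, bfh, cde, cef, cfg, cgh, deh, dfh, egh

giving chain groups C_0 ≅ Z^8, C_1 ≅ Z^24, C_2 ≅ Z^16.

Boundary ∂_1: C_1 → C_0 maps an edge to its endpoints' difference, ∂[p,q] = q − p. For instance
  ∂ag = g − a.
As a 8×24 matrix over Z this has rank 7, with invariant factors (1,1,1,1,1,1,1).

Boundary ∂_2: C_2 → C_1 maps a triangle to the signed sum of its edges. For instance
  ∂bef = ef − bf + be,
  ∂cef = ef − cf + ce.
As a 24×16 matrix over Z this has rank 15, with invariant factors (1,1,1,1,1,1,1,1,1,1,1,1,1,1,1).

Computing H_k = (kernel of ∂_k) / (image of ∂_{k+1}):

  H_0: rank C_0 − rank ∂_1 = 8 − 7 = 1, and the invariant factors of ∂_1 are all 1, so H_0 ≅ Z.
  H_1: rank ker ∂_1 − rank ∂_2 = (24 − 7) − 15 = 2, and the invariant factors of ∂_2 are all 1, so H_1 ≅ Z^2.
  H_2: rank ker ∂_2 − rank ∂_3 = (16 − 15) − 0 = 1, and there is no ∂_3, so H_2 ≅ Z.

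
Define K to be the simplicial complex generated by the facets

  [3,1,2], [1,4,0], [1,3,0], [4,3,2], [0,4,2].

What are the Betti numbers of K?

Order the vertices as 0 < 1 < 2 < 3 < 4. Listing each simplex with vertices in this order, K has dimension 2 with simplices:

  0-simplices (5): [0], [1], [2], [3], [4]
  1-simplices (10): [0,1], [0,2], [0,3], [0,4], [1,2], [1,3], [1,4], [2,3], [2,4], [3,4]
  2-simplices (5): [0,1,3], [0,1,4], [0,2,4], [1,2,3], [2,3,4]

Hence C_0 ≅ Z^5, C_1 ≅ Z^10, C_2 ≅ Z^5.

The boundary map ∂_1: C_1 → C_0 sends each edge [p,q] (with p < q) to q − p.
The resulting 5×10 matrix has rank 4, and its Smith normal form has invariant factors (1,1,1,1).

∂_2: C_2 → C_1 sends each 2-simplex [p,q,r] to [q,r] − [p,r] + [p,q]. For instance
  ∂[1,2,3] = [2,3] − [1,3] + [1,2],
  ∂[2,3,4] = [3,4] − [2,4] + [2,3].
The 10×5 boundary matrix has rank 5 and Smith normal form diag(1,1,1,1,1).

From H_k ≅ ker(∂_k) / im(∂_{k+1}) we obtain:

  H_0: rank C_0 − rank ∂_1 = 5 − 4 = 1, and the invariant factors of ∂_1 are all 1, so H_0 = Z.
  H_1: rank ker ∂_1 − rank ∂_2 = (10 − 4) − 5 = 1, and the invariant factors of ∂_2 are all 1, so H_1 = Z.
  H_2: rank ker ∂_2 − rank ∂_3 = (5 − 5) − 0 = 0, and there is no ∂_3, so H_2 = 0.

(K is a triangulation of the Möbius band.)

Hence the Betti numbers are b_0 = 1, b_1 = 1, b_2 = 0.

b_0 = 1, b_1 = 1, b_2 = 0.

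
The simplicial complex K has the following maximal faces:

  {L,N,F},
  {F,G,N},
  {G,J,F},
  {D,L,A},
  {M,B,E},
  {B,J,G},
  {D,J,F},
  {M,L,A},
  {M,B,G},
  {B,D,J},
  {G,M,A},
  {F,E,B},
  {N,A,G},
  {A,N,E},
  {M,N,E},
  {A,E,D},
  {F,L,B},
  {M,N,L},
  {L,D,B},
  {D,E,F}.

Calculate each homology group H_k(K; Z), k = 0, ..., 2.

H_0 = Z,  H_1 = Z ⊕ Z/2,  H_2 = 0.

Fix the vertex order A < B < D < E < F < G < J < L < M < N and write every simplex with vertices in increasing order. Then dim K = 2 and the simplices of K are:

  0-simplices (10): A, B, D, E, F, G, J, L, M, N
  1-simplices (30): AD, AE, AG, AL, AM, AN, BD, BE, BF, BG, BJ, BL, BM, DE, DF, DJ, DL, EF, EM, EN, FG, FJ, FL, FN, GJ, GM, GN, LM, LN, MN
  2-simplices (20): ADE, ADL, AEN, AGM, AGN, ALM, BDJ, BDL, BEF, BEM, BFL, BGJ, BGM, DEF, DFJ, EMN, FGJ, FGN, FLN, LMN

giving chain groups C_0 ≅ Z^10, C_1 ≅ Z^30, C_2 ≅ Z^20.

The boundary map ∂_1: C_1 → C_0 sends each edge [p,q] (with p < q) to q − p. For instance
  ∂BM = M − B.
The 10×30 boundary matrix has rank 9 and Smith normal form diag(1,1,1,1,1,1,1,1,1).

∂_2: C_2 → C_1 acts by ∂[p,q,r] = [q,r] − [p,r] + [p,q]. For instance
  ∂EMN = MN − EN + EM,
  ∂ALM = LM − AM + AL.
The resulting 30×20 matrix has rank 20, and its Smith normal form has invariant factors (1,1,1,1,1,1,1,1,1,1,1,1,1,1,1,1,1,1,1,2).

Computing H_k = (kernel of ∂_k) / (image of ∂_{k+1}):

  H_0: rank C_0 − rank ∂_1 = 10 − 9 = 1, and the invariant factors of ∂_1 are all 1, so H_0 ≅ Z.
  H_1: rank ker ∂_1 − rank ∂_2 = (30 − 9) − 20 = 1, and ∂_2 has invariant factor 2 > 1, so H_1 ≅ Z ⊕ Z/2.
  H_2: rank ker ∂_2 − rank ∂_3 = (20 − 20) − 0 = 0, and there is no ∂_3, so H_2 ≅ 0.

As a check, the Euler characteristic is 10 − 30 + 20 = 0, which agrees with 1 − 1 + 0 = 0.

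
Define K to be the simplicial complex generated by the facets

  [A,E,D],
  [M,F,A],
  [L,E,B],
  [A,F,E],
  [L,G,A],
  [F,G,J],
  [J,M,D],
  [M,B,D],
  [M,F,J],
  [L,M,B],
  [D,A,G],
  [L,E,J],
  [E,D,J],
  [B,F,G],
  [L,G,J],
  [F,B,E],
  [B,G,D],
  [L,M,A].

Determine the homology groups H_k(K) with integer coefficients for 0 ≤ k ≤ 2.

H_0 = Z,  H_1 = Z^2,  H_2 = Z.

Order the vertices as A < B < D < E < F < G < J < L < M. Listing each simplex with vertices in this order, K has dimension 2 with simplices:

  0-simplices (9): A, B, D, E, F, G, J, L, M
  1-simplices (27): AD, AE, AF, AG, AL, AM, BD, BE, BF, BG, BL, BM, DE, DG, DJ, DM, EF, EJ, EL, FG, FJ, FM, GJ, GL, JL, JM, LM
  2-simplices (18): ADE, ADG, AEF, AFM, AGL, ALM, BDG, BDM, BEF, BEL, BFG, BLM, DEJ, DJM, EJL, FGJ, FJM, GJL

so the chain groups are C_0 ≅ Z^9, C_1 ≅ Z^27, C_2 ≅ Z^18.

Boundary ∂_1: C_1 → C_0 is given by ∂[p,q] = [q] − [p]. For instance
  ∂AG = G − A.
The resulting 9×27 matrix has rank 8, and its Smith normal form has invariant factors (1,1,1,1,1,1,1,1).

The boundary map ∂_2: C_2 → C_1 sends each 2-simplex [p,q,r] to [q,r] − [p,r] + [p,q]. For instance
  ∂BEF = EF − BF + BE,
  ∂AEF = EF − AF + AE.
As a 27×18 matrix over Z this has rank 17, with invariant factors (1,1,1,1,1,1,1,1,1,1,1,1,1,1,1,1,1).

Computing H_k = (kernel of ∂_k) / (image of ∂_{k+1}):

  H_0: rank C_0 − rank ∂_1 = 9 − 8 = 1, and the invariant factors of ∂_1 are all 1, so H_0 ≅ Z.
  H_1: rank ker ∂_1 − rank ∂_2 = (27 − 8) − 17 = 2, and the invariant factors of ∂_2 are all 1, so H_1 ≅ Z^2.
  H_2: rank ker ∂_2 − rank ∂_3 = (18 − 17) − 0 = 1, and there is no ∂_3, so H_2 ≅ Z.

(K is a triangulation of the torus T^2.)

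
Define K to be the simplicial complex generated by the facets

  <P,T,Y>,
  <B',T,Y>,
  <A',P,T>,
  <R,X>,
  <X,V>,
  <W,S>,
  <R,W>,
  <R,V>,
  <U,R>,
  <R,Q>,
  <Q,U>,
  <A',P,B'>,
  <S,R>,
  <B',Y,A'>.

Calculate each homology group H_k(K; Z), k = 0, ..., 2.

Order the vertices as P < Q < R < S < T < U < V < W < X < Y < A' < B'. Listing each simplex with vertices in this order, K has dimension 2 with simplices:

  0-simplices (12): [P], [Q], [R], [S], [T], [U], [V], [W], [X], [Y], [A'], [B']
  1-simplices (19): [P,T], [P,Y], [P,A'], [P,B'], [Q,R], [Q,U], [R,S], [R,U], [R,V], [R,W], [R,X], [S,W], [T,Y], [T,A'], [T,B'], [V,X], [Y,A'], [Y,B'], [A',B']
  2-simplices (5): [P,T,Y], [P,T,A'], [P,A',B'], [T,Y,B'], [Y,A',B']

giving chain groups C_0 ≅ Z^12, C_1 ≅ Z^19, C_2 ≅ Z^5.

Boundary ∂_1: C_1 → C_0 maps an edge to its endpoints' difference, ∂[p,q] = q − p. For instance
  ∂[R,U] = [U] − [R].
The resulting 12×19 matrix has rank 10, and its Smith normal form has invariant factors (1,1,1,1,1,1,1,1,1,1).

Boundary ∂_2: C_2 → C_1 sends each 2-simplex [p,q,r] to [q,r] − [p,r] + [p,q]. For instance
  ∂[Y,A',B'] = [A',B'] − [Y,B'] + [Y,A'],
  ∂[P,T,A'] = [T,A'] − [P,A'] + [P,T].
The resulting 19×5 matrix has rank 5, and its Smith normal form has invariant factors (1,1,1,1,1).

Now H_k = ker ∂_k / im ∂_{k+1}, so:

  H_0: rank C_0 − rank ∂_1 = 12 − 10 = 2, and the invariant factors of ∂_1 are all 1, so H_0 ≅ Z^2.
  H_1: rank ker ∂_1 − rank ∂_2 = (19 − 10) − 5 = 4, and the invariant factors of ∂_2 are all 1, so H_1 ≅ Z^4.
  H_2: rank ker ∂_2 − rank ∂_3 = (5 − 5) − 0 = 0, and there is no ∂_3, so H_2 ≅ 0.

H_0 ≅ Z^2,  H_1 ≅ Z^4,  H_2 = 0.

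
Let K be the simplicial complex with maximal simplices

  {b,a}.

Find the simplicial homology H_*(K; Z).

H_0 ≅ Z,  H_1 = 0.

We work with the vertex ordering a < b. The simplices of K, each written with vertices in increasing order, are:

  0-simplices (2): a, b
  1-simplices (1): ab

so the chain groups are C_0 ≅ Z^2, C_1 ≅ Z^1.

Boundary ∂_1: C_1 → C_0 sends each edge [p,q] (with p < q) to q − p. For instance
  ∂ab = b − a.
As a 2×1 matrix over Z this has rank 1, with invariant factors (1).

Reading off H_k = ker ∂_k / im ∂_{k+1}:

  H_0: rank C_0 − rank ∂_1 = 2 − 1 = 1, and the invariant factors of ∂_1 are all 1, so H_0 = Z.
  H_1: rank ker ∂_1 − rank ∂_2 = (1 − 1) − 0 = 0, and there is no ∂_2, so H_1 = 0.

As a check, the Euler characteristic is 2 − 1 = 1, which agrees with 1 − 0 = 1.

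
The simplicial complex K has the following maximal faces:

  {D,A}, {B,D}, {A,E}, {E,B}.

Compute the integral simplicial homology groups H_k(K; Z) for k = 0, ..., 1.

Fix the vertex order A < B < D < E and write every simplex with vertices in increasing order. Then dim K = 1 and the simplices of K are:

  0-simplices (4): A, B, D, E
  1-simplices (4): AD, AE, BD, BE

so the chain groups are C_0 ≅ Z^4, C_1 ≅ Z^4.

The boundary map ∂_1: C_1 → C_0 sends each edge [p,q] (with p < q) to q − p.
As a 4×4 matrix over Z this has rank 3, with invariant factors (1,1,1).

Now H_k = ker ∂_k / im ∂_{k+1}, so:

  H_0: rank C_0 − rank ∂_1 = 4 − 3 = 1, and the invariant factors of ∂_1 are all 1, so H_0 = Z.
  H_1: rank ker ∂_1 − rank ∂_2 = (4 − 3) − 0 = 1, and there is no ∂_2, so H_1 = Z.

As a check, the Euler characteristic is 4 − 4 = 0, which agrees with 1 − 1 = 0.

H_0 = Z,  H_1 = Z.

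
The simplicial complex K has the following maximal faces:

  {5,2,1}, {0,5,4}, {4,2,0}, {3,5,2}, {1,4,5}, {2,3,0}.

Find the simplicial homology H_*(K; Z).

Fix the vertex order 0 < 1 < 2 < 3 < 4 < 5 and write every simplex with vertices in increasing order. Then dim K = 2 and the simplices of K are:

  0-simplices (6): [0], [1], [2], [3], [4], [5]
  1-simplices (12): [0,2], [0,3], [0,4], [0,5], [1,2], [1,4], [1,5], [2,3], [2,4], [2,5], [3,5], [4,5]
  2-simplices (6): [0,2,3], [0,2,4], [0,4,5], [1,2,5], [1,4,5], [2,3,5]

Hence C_0 ≅ Z^6, C_1 ≅ Z^12, C_2 ≅ Z^6.

∂_1: C_1 → C_0 sends each edge [p,q] (with p < q) to q − p. For instance
  ∂[0,2] = [2] − [0].
The resulting 6×12 matrix has rank 5, and its Smith normal form has invariant factors (1,1,1,1,1).

∂_2: C_2 → C_1 maps a triangle to the signed sum of its edges. For instance
  ∂[0,2,3] = [2,3] − [0,3] + [0,2],
  ∂[0,4,5] = [4,5] − [0,5] + [0,4].
As a 12×6 matrix over Z this has rank 6, with invariant factors (1,1,1,1,1,1).

From H_k ≅ ker(∂_k) / im(∂_{k+1}) we obtain:

  H_0: rank C_0 − rank ∂_1 = 6 − 5 = 1, and the invariant factors of ∂_1 are all 1, so H_0 ≅ Z.
  H_1: rank ker ∂_1 − rank ∂_2 = (12 − 5) − 6 = 1, and the invariant factors of ∂_2 are all 1, so H_1 ≅ Z.
  H_2: rank ker ∂_2 − rank ∂_3 = (6 − 6) − 0 = 0, and there is no ∂_3, so H_2 ≅ 0.

H_0 ≅ Z,  H_1 ≅ Z,  H_2 = 0.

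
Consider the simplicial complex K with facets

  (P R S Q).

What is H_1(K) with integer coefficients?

Take the total order P < Q < R < S on the vertex set. Then K (dimension 3) consists of the simplices:

  0-simplices (4): P, Q, R, S
  1-simplices (6): PQ, PR, PS, QR, QS, RS
  2-simplices (4): PQR, PQS, PRS, QRS
  3-simplices (1): PQRS

Hence C_0 ≅ Z^4, C_1 ≅ Z^6, C_2 ≅ Z^4, C_3 ≅ Z^1.

Boundary ∂_1: C_1 → C_0 is given by ∂[p,q] = [q] − [p].
The resulting 4×6 matrix has rank 3, and its Smith normal form has invariant factors (1,1,1).

The boundary map ∂_2: C_2 → C_1 acts by ∂[p,q,r] = [q,r] − [p,r] + [p,q]. For instance
  ∂PRS = RS − PS + PR,
  ∂PQS = QS − PS + PQ.
This gives a 6×4 integer matrix of rank 3; reducing to Smith normal form yields diagonal entries (1,1,1).

The boundary map ∂_3: C_3 → C_2 sends each 3-simplex σ to the alternating sum Σ_i (−1)^i (σ with its i-th vertex removed). For instance
  ∂PQRS = QRS − PRS + PQS − PQR.
The resulting 4×1 matrix has rank 1, and its Smith normal form has invariant factors (1).

Now H_k = ker ∂_k / im ∂_{k+1}, so:

  H_1: rank ker ∂_1 − rank ∂_2 = (6 − 3) − 3 = 0, and the invariant factors of ∂_2 are all 1, so H_1 = 0.

(K is a triangulation of the 3-simplex.)

H_1 ≅ 0.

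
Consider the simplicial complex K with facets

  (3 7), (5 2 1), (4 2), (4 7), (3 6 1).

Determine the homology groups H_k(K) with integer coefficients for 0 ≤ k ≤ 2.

H_0 ≅ Z,  H_1 ≅ Z,  H_2 = 0.

Order the vertices as 1 < 2 < 3 < 4 < 5 < 6 < 7. Listing each simplex with vertices in this order, K has dimension 2 with simplices:

  0-simplices (7): [1], [2], [3], [4], [5], [6], [7]
  1-simplices (9): [1,2], [1,3], [1,5], [1,6], [2,4], [2,5], [3,6], [3,7], [4,7]
  2-simplices (2): [1,2,5], [1,3,6]

Hence C_0 ≅ Z^7, C_1 ≅ Z^9, C_2 ≅ Z^2.

Boundary ∂_1: C_1 → C_0 is given by ∂[p,q] = [q] − [p]. For instance
  ∂[1,3] = [3] − [1].
The resulting 7×9 matrix has rank 6, and its Smith normal form has invariant factors (1,1,1,1,1,1).

The boundary map ∂_2: C_2 → C_1 sends each 2-simplex [p,q,r] to [q,r] − [p,r] + [p,q]. For instance
  ∂[1,3,6] = [3,6] − [1,6] + [1,3],
  ∂[1,2,5] = [2,5] − [1,5] + [1,2].
As a 9×2 matrix over Z this has rank 2, with invariant factors (1,1).

Computing H_k = (kernel of ∂_k) / (image of ∂_{k+1}):

  H_0: rank C_0 − rank ∂_1 = 7 − 6 = 1, and the invariant factors of ∂_1 are all 1, so H_0 ≅ Z.
  H_1: rank ker ∂_1 − rank ∂_2 = (9 − 6) − 2 = 1, and the invariant factors of ∂_2 are all 1, so H_1 ≅ Z.
  H_2: rank ker ∂_2 − rank ∂_3 = (2 − 2) − 0 = 0, and there is no ∂_3, so H_2 ≅ 0.

As a check, the Euler characteristic is 7 − 9 + 2 = 0, which agrees with 1 − 1 + 0 = 0.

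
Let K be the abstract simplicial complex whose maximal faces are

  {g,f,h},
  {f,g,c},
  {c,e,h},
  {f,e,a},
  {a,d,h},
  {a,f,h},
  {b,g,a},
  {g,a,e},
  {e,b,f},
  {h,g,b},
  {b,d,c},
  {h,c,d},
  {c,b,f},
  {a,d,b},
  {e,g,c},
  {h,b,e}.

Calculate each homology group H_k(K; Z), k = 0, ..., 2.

Fix the vertex order a < b < c < d < e < f < g < h and write every simplex with vertices in increasing order. Then dim K = 2 and the simplices of K are:

  0-simplices (8): a, b, c, d, e, f, g, h
  1-simplices (24): ab, ad, ae, af, ag, ah, bc, bd, be, bf, bg, bh, cd, ce, cf, cg, ch, dh, ef, eg, eh, fg, fh, gh
  2-simplices (16): abd, abg, adh, aef, aeg, afh, bcd, bcf, bef, beh, bgh, cdh, ceg, ceh, cfg, fgh

so the chain groups are C_0 ≅ Z^8, C_1 ≅ Z^24, C_2 ≅ Z^16.

Boundary ∂_1: C_1 → C_0 maps an edge to its endpoints' difference, ∂[p,q] = q − p. For instance
  ∂ab = b − a.
The 8×24 boundary matrix has rank 7 and Smith normal form diag(1,1,1,1,1,1,1).

The boundary map ∂_2: C_2 → C_1 maps a triangle to the signed sum of its edges. For instance
  ∂ceg = eg − cg + ce,
  ∂aeg = eg − ag + ae.
The 24×16 boundary matrix has rank 15 and Smith normal form diag(1,1,1,1,1,1,1,1,1,1,1,1,1,1,1).

From H_k ≅ ker(∂_k) / im(∂_{k+1}) we obtain:

  H_0: rank C_0 − rank ∂_1 = 8 − 7 = 1, and the invariant factors of ∂_1 are all 1, so H_0 = Z.
  H_1: rank ker ∂_1 − rank ∂_2 = (24 − 7) − 15 = 2, and the invariant factors of ∂_2 are all 1, so H_1 = Z^2.
  H_2: rank ker ∂_2 − rank ∂_3 = (16 − 15) − 0 = 1, and there is no ∂_3, so H_2 = Z.

H_0 ≅ Z,  H_1 ≅ Z^2,  H_2 ≅ Z.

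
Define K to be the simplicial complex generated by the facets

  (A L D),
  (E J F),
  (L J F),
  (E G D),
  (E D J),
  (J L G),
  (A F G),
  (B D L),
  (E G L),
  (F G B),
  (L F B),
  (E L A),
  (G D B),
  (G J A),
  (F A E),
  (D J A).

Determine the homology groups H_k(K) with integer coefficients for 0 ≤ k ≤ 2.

Take the total order A < B < D < E < F < G < J < L on the vertex set. Then K (dimension 2) consists of the simplices:

  0-simplices (8): A, B, D, E, F, G, J, L
  1-simplices (24): AD, AE, AF, AG, AJ, AL, BD, BF, BG, BL, DE, DG, DJ, DL, EF, EG, EJ, EL, FG, FJ, FL, GJ, GL, JL
  2-simplices (16): ADJ, ADL, AEF, AEL, AFG, AGJ, BDG, BDL, BFG, BFL, DEG, DEJ, EFJ, EGL, FJL, GJL

giving chain groups C_0 ≅ Z^8, C_1 ≅ Z^24, C_2 ≅ Z^16.

∂_1: C_1 → C_0 is given by ∂[p,q] = [q] − [p]. For instance
  ∂JL = L − J.
The 8×24 boundary matrix has rank 7 and Smith normal form diag(1,1,1,1,1,1,1).

The boundary map ∂_2: C_2 → C_1 sends each 2-simplex [p,q,r] to [q,r] − [p,r] + [p,q]. For instance
  ∂AGJ = GJ − AJ + AG,
  ∂BFG = FG − BG + BF.
The 24×16 boundary matrix has rank 15 and Smith normal form diag(1,1,1,1,1,1,1,1,1,1,1,1,1,1,1).

Reading off H_k = ker ∂_k / im ∂_{k+1}:

  H_0: rank C_0 − rank ∂_1 = 8 − 7 = 1, and the invariant factors of ∂_1 are all 1, so H_0 = Z.
  H_1: rank ker ∂_1 − rank ∂_2 = (24 − 7) − 15 = 2, and the invariant factors of ∂_2 are all 1, so H_1 = Z^2.
  H_2: rank ker ∂_2 − rank ∂_3 = (16 − 15) − 0 = 1, and there is no ∂_3, so H_2 = Z.

As a check, the Euler characteristic is 8 − 24 + 16 = 0, which agrees with 1 − 2 + 1 = 0.

H_0 ≅ Z,  H_1 ≅ Z^2,  H_2 ≅ Z.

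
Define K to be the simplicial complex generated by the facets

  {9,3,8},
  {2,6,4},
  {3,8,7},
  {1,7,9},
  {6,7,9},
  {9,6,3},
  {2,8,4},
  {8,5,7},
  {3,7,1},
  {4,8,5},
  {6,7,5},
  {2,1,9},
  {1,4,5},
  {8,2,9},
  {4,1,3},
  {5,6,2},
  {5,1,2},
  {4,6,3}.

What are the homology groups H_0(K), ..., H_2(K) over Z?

H_0 = Z,  H_1 = Z ⊕ Z/2,  H_2 = 0.

Fix the vertex order 1 < 2 < 3 < 4 < 5 < 6 < 7 < 8 < 9 and write every simplex with vertices in increasing order. Then dim K = 2 and the simplices of K are:

  0-simplices (9): [1], [2], [3], [4], [5], [6], [7], [8], [9]
  1-simplices (27): (27 of them)
  2-simplices (18): [1,2,5], [1,2,9], [1,3,4], [1,3,7], [1,4,5], [1,7,9], [2,4,6], [2,4,8], [2,5,6], [2,8,9], [3,4,6], [3,6,9], [3,7,8], [3,8,9], [4,5,8], [5,6,7], [5,7,8], [6,7,9]

Hence C_0 ≅ Z^9, C_1 ≅ Z^27, C_2 ≅ Z^18.

The boundary map ∂_1: C_1 → C_0 maps an edge to its endpoints' difference, ∂[p,q] = q − p. For instance
  ∂[2,4] = [4] − [2].
As a 9×27 matrix over Z this has rank 8, with invariant factors (1,1,1,1,1,1,1,1).

The boundary map ∂_2: C_2 → C_1 acts by ∂[p,q,r] = [q,r] − [p,r] + [p,q]. For instance
  ∂[2,5,6] = [5,6] − [2,6] + [2,5],
  ∂[5,7,8] = [7,8] − [5,8] + [5,7].
As a 27×18 matrix over Z this has rank 18, with invariant factors (1,1,1,1,1,1,1,1,1,1,1,1,1,1,1,1,1,2).

Reading off H_k = ker ∂_k / im ∂_{k+1}:

  H_0: rank C_0 − rank ∂_1 = 9 − 8 = 1, and the invariant factors of ∂_1 are all 1, so H_0 ≅ Z.
  H_1: rank ker ∂_1 − rank ∂_2 = (27 − 8) − 18 = 1, and ∂_2 has invariant factor 2 > 1, so H_1 ≅ Z ⊕ Z/2.
  H_2: rank ker ∂_2 − rank ∂_3 = (18 − 18) − 0 = 0, and there is no ∂_3, so H_2 ≅ 0.

(K is a triangulation of the Klein bottle.)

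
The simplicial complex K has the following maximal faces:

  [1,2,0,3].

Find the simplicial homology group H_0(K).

H_0 ≅ Z.

Order the vertices as 0 < 1 < 2 < 3. Listing each simplex with vertices in this order, K has dimension 3 with simplices:

  0-simplices (4): [0], [1], [2], [3]
  1-simplices (6): [0,1], [0,2], [0,3], [1,2], [1,3], [2,3]
  2-simplices (4): [0,1,2], [0,1,3], [0,2,3], [1,2,3]
  3-simplices (1): [0,1,2,3]

giving chain groups C_0 ≅ Z^4, C_1 ≅ Z^6, C_2 ≅ Z^4, C_3 ≅ Z^1.

The boundary map ∂_1: C_1 → C_0 maps an edge to its endpoints' difference, ∂[p,q] = q − p.
As a 4×6 matrix over Z this has rank 3, with invariant factors (1,1,1).

The boundary map ∂_2: C_2 → C_1 sends each 2-simplex [p,q,r] to [q,r] − [p,r] + [p,q]. For instance
  ∂[1,2,3] = [2,3] − [1,3] + [1,2],
  ∂[0,1,3] = [1,3] − [0,3] + [0,1].
The 6×4 boundary matrix has rank 3 and Smith normal form diag(1,1,1).

The boundary map ∂_3: C_3 → C_2 sends each 3-simplex σ to the alternating sum Σ_i (−1)^i (σ with its i-th vertex removed). For instance
  ∂[0,1,2,3] = [1,2,3] − [0,2,3] + [0,1,3] − [0,1,2].
As a 4×1 matrix over Z this has rank 1, with invariant factors (1).

Computing H_k = (kernel of ∂_k) / (image of ∂_{k+1}):

  H_0: rank C_0 − rank ∂_1 = 4 − 3 = 1, and the invariant factors of ∂_1 are all 1, so H_0 ≅ Z.

(K is a triangulation of the 3-simplex.)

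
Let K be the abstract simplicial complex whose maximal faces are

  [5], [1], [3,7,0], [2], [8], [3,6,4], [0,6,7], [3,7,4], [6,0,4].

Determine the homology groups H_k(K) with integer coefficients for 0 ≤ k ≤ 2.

Take the total order 0 < 1 < 2 < 3 < 4 < 5 < 6 < 7 < 8 on the vertex set. Then K (dimension 2) consists of the simplices:

  0-simplices (9): [0], [1], [2], [3], [4], [5], [6], [7], [8]
  1-simplices (10): [0,3], [0,4], [0,6], [0,7], [3,4], [3,6], [3,7], [4,6], [4,7], [6,7]
  2-simplices (5): [0,3,7], [0,4,6], [0,6,7], [3,4,6], [3,4,7]

so the chain groups are C_0 ≅ Z^9, C_1 ≅ Z^10, C_2 ≅ Z^5.

Boundary ∂_1: C_1 → C_0 sends each edge [p,q] (with p < q) to q − p. For instance
  ∂[3,4] = [4] − [3].
As a 9×10 matrix over Z this has rank 4, with invariant factors (1,1,1,1).

∂_2: C_2 → C_1 acts by ∂[p,q,r] = [q,r] − [p,r] + [p,q]. For instance
  ∂[0,3,7] = [3,7] − [0,7] + [0,3],
  ∂[3,4,7] = [4,7] − [3,7] + [3,4].
The resulting 10×5 matrix has rank 5, and its Smith normal form has invariant factors (1,1,1,1,1).

From H_k ≅ ker(∂_k) / im(∂_{k+1}) we obtain:

  H_0: rank C_0 − rank ∂_1 = 9 − 4 = 5, and the invariant factors of ∂_1 are all 1, so H_0 = Z^5.
  H_1: rank ker ∂_1 − rank ∂_2 = (10 − 4) − 5 = 1, and the invariant factors of ∂_2 are all 1, so H_1 = Z.
  H_2: rank ker ∂_2 − rank ∂_3 = (5 − 5) − 0 = 0, and there is no ∂_3, so H_2 = 0.

As a check, the Euler characteristic is 9 − 10 + 5 = 4, which agrees with 5 − 1 + 0 = 4.

H_0 = Z^5,  H_1 = Z,  H_2 = 0.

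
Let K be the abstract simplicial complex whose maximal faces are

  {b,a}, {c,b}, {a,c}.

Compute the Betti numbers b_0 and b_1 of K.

b_0 = 1, b_1 = 1.

We work with the vertex ordering a < b < c. The simplices of K, each written with vertices in increasing order, are:

  0-simplices (3): a, b, c
  1-simplices (3): ab, ac, bc

so the chain groups are C_0 ≅ Z^3, C_1 ≅ Z^3.

∂_1: C_1 → C_0 maps an edge to its endpoints' difference, ∂[p,q] = q − p. For instance
  ∂ac = c − a.
As a 3×3 matrix over Z this has rank 2, with invariant factors (1,1).

Reading off H_k = ker ∂_k / im ∂_{k+1}:

  H_0: rank C_0 − rank ∂_1 = 3 − 2 = 1, and the invariant factors of ∂_1 are all 1, so H_0 = Z.
  H_1: rank ker ∂_1 − rank ∂_2 = (3 − 2) − 0 = 1, and there is no ∂_2, so H_1 = Z.

Hence the Betti numbers are b_0 = 1, b_1 = 1.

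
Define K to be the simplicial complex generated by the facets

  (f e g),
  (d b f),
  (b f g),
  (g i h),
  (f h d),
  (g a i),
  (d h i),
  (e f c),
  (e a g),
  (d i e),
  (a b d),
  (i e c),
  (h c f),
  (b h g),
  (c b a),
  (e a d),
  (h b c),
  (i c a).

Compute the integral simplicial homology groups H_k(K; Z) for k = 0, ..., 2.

Take the total order a < b < c < d < e < f < g < h < i on the vertex set. Then K (dimension 2) consists of the simplices:

  0-simplices (9): a, b, c, d, e, f, g, h, i
  1-simplices (27): ab, ac, ad, ae, ag, ai, bc, bd, bf, bg, bh, ce, cf, ch, ci, de, df, dh, di, ef, eg, ei, fg, fh, gh, gi, hi
  2-simplices (18): abc, abd, aci, ade, aeg, agi, bch, bdf, bfg, bgh, cef, cei, cfh, dei, dfh, dhi, efg, ghi

so the chain groups are C_0 ≅ Z^9, C_1 ≅ Z^27, C_2 ≅ Z^18.

∂_1: C_1 → C_0 sends each edge [p,q] (with p < q) to q − p.
As a 9×27 matrix over Z this has rank 8, with invariant factors (1,1,1,1,1,1,1,1).

Boundary ∂_2: C_2 → C_1 sends each 2-simplex [p,q,r] to [q,r] − [p,r] + [p,q]. For instance
  ∂cei = ei − ci + ce,
  ∂abd = bd − ad + ab.
This gives a 27×18 integer matrix of rank 18; reducing to Smith normal form yields diagonal entries (1,1,1,1,1,1,1,1,1,1,1,1,1,1,1,1,1,2).

Computing H_k = (kernel of ∂_k) / (image of ∂_{k+1}):

  H_0: rank C_0 − rank ∂_1 = 9 − 8 = 1, and the invariant factors of ∂_1 are all 1, so H_0 ≅ Z.
  H_1: rank ker ∂_1 − rank ∂_2 = (27 − 8) − 18 = 1, and ∂_2 has invariant factor 2 > 1, so H_1 ≅ Z ⊕ Z/2Z.
  H_2: rank ker ∂_2 − rank ∂_3 = (18 − 18) − 0 = 0, and there is no ∂_3, so H_2 ≅ 0.

H_0 ≅ Z,  H_1 ≅ Z ⊕ Z/2Z,  H_2 = 0.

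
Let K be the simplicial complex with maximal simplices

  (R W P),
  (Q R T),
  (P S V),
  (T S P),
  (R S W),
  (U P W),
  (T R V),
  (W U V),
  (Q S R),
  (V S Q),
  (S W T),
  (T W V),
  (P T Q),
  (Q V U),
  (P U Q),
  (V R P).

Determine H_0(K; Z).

H_0 ≅ Z.

Order the vertices as P < Q < R < S < T < U < V < W. Listing each simplex with vertices in this order, K has dimension 2 with simplices:

  0-simplices (8): P, Q, R, S, T, U, V, W
  1-simplices (24): PQ, PR, PS, PT, PU, PV, PW, QR, QS, QT, QU, QV, RS, RT, RV, RW, ST, SV, SW, TV, TW, UV, UW, VW
  2-simplices (16): PQT, PQU, PRV, PRW, PST, PSV, PUW, QRS, QRT, QSV, QUV, RSW, RTV, STW, TVW, UVW

giving chain groups C_0 ≅ Z^8, C_1 ≅ Z^24, C_2 ≅ Z^16.

∂_1: C_1 → C_0 maps an edge to its endpoints' difference, ∂[p,q] = q − p. For instance
  ∂PU = U − P.
This gives a 8×24 integer matrix of rank 7; reducing to Smith normal form yields diagonal entries (1,1,1,1,1,1,1).

The boundary map ∂_2: C_2 → C_1 acts by ∂[p,q,r] = [q,r] − [p,r] + [p,q]. For instance
  ∂RSW = SW − RW + RS,
  ∂QRT = RT − QT + QR.
This gives a 24×16 integer matrix of rank 15; reducing to Smith normal form yields diagonal entries (1,1,1,1,1,1,1,1,1,1,1,1,1,1,1).

Now H_k = ker ∂_k / im ∂_{k+1}, so:

  H_0: rank C_0 − rank ∂_1 = 8 − 7 = 1, and the invariant factors of ∂_1 are all 1, so H_0 = Z.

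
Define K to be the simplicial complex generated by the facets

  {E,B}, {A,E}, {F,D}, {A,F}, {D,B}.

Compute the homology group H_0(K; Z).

H_0 ≅ Z.

K has 5 vertices, 5 edges.
rank ∂_0 = 0, rank ∂_1 = 4 ⇒ b_0 = 5 − 0 − 4 = 1; all invariant factors of ∂_1 are 1 so no torsion. So H_0 ≅ Z.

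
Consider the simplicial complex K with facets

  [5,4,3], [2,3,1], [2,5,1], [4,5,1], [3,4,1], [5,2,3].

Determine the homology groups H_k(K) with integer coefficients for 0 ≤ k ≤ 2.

H_0 ≅ Z,  H_1 = 0,  H_2 ≅ Z.

Order the vertices as 1 < 2 < 3 < 4 < 5. Listing each simplex with vertices in this order, K has dimension 2 with simplices:

  0-simplices (5): [1], [2], [3], [4], [5]
  1-simplices (9): [1,2], [1,3], [1,4], [1,5], [2,3], [2,5], [3,4], [3,5], [4,5]
  2-simplices (6): [1,2,3], [1,2,5], [1,3,4], [1,4,5], [2,3,5], [3,4,5]

Hence C_0 ≅ Z^5, C_1 ≅ Z^9, C_2 ≅ Z^6.

Boundary ∂_1: C_1 → C_0 is given by ∂[p,q] = [q] − [p].
This gives a 5×9 integer matrix of rank 4; reducing to Smith normal form yields diagonal entries (1,1,1,1).

Boundary ∂_2: C_2 → C_1 sends each 2-simplex [p,q,r] to [q,r] − [p,r] + [p,q]. For instance
  ∂[1,2,3] = [2,3] − [1,3] + [1,2],
  ∂[1,3,4] = [3,4] − [1,4] + [1,3].
This gives a 9×6 integer matrix of rank 5; reducing to Smith normal form yields diagonal entries (1,1,1,1,1).

From H_k ≅ ker(∂_k) / im(∂_{k+1}) we obtain:

  H_0: rank C_0 − rank ∂_1 = 5 − 4 = 1, and the invariant factors of ∂_1 are all 1, so H_0 ≅ Z.
  H_1: rank ker ∂_1 − rank ∂_2 = (9 − 4) − 5 = 0, and the invariant factors of ∂_2 are all 1, so H_1 ≅ 0.
  H_2: rank ker ∂_2 − rank ∂_3 = (6 − 5) − 0 = 1, and there is no ∂_3, so H_2 ≅ Z.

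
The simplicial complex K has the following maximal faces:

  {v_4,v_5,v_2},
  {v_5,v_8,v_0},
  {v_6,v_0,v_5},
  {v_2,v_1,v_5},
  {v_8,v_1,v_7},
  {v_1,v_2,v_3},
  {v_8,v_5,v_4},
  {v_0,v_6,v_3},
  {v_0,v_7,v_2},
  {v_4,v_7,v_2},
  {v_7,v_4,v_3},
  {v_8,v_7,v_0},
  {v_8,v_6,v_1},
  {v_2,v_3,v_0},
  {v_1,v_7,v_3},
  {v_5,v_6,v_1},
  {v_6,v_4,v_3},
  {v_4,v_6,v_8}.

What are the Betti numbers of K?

Take the total order v_0 < v_1 < v_2 < v_3 < v_4 < v_5 < v_6 < v_7 < v_8 on the vertex set. Then K (dimension 2) consists of the simplices:

  0-simplices (9): [v_0], [v_1], [v_2], [v_3], [v_4], [v_5], [v_6], [v_7], [v_8]
  1-simplices (27): (27 of them)
  2-simplices (18): (18 of them)

so the chain groups are C_0 ≅ Z^9, C_1 ≅ Z^27, C_2 ≅ Z^18.

∂_1: C_1 → C_0 is given by ∂[p,q] = [q] − [p]. For instance
  ∂[v_7,v_8] = [v_8] − [v_7].
The resulting 9×27 matrix has rank 8, and its Smith normal form has invariant factors (1,1,1,1,1,1,1,1).

The boundary map ∂_2: C_2 → C_1 maps a triangle to the signed sum of its edges. For instance
  ∂[v_0,v_2,v_7] = [v_2,v_7] − [v_0,v_7] + [v_0,v_2],
  ∂[v_0,v_5,v_6] = [v_5,v_6] − [v_0,v_6] + [v_0,v_5].
The resulting 27×18 matrix has rank 18, and its Smith normal form has invariant factors (1,1,1,1,1,1,1,1,1,1,1,1,1,1,1,1,1,2).

From H_k ≅ ker(∂_k) / im(∂_{k+1}) we obtain:

  H_0: rank C_0 − rank ∂_1 = 9 − 8 = 1, and the invariant factors of ∂_1 are all 1, so H_0 ≅ Z.
  H_1: rank ker ∂_1 − rank ∂_2 = (27 − 8) − 18 = 1, and ∂_2 has invariant factor 2 > 1, so H_1 ≅ Z × Z/2.
  H_2: rank ker ∂_2 − rank ∂_3 = (18 − 18) − 0 = 0, and there is no ∂_3, so H_2 ≅ 0.

(K is a triangulation of the Klein bottle.)

Hence the Betti numbers are b_0 = 1, b_1 = 1, b_2 = 0.

b_0 = 1, b_1 = 1, b_2 = 0.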